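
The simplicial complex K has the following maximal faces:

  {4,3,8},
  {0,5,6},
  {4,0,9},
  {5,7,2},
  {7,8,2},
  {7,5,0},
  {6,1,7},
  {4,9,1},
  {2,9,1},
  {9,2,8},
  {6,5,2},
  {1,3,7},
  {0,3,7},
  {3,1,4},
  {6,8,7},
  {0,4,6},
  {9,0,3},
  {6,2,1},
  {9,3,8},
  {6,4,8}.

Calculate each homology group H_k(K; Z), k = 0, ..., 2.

H_0 = Z,  H_1 = Z ⊕ Z/2,  H_2 = 0.

We work with the vertex ordering 0 < 1 < 2 < 3 < 4 < 5 < 6 < 7 < 8 < 9. The simplices of K, each written with vertices in increasing order, are:

  0-simplices (10): [0], [1], [2], [3], [4], [5], [6], [7], [8], [9]
  1-simplices (30): (30 of them)
  2-simplices (20): (20 of them)

giving chain groups C_0 ≅ Z^10, C_1 ≅ Z^30, C_2 ≅ Z^20.

Boundary ∂_1: C_1 → C_0 sends each edge [p,q] (with p < q) to q − p. For instance
  ∂[4,6] = [6] − [4].
This gives a 10×30 integer matrix of rank 9; reducing to Smith normal form yields diagonal entries (1,1,1,1,1,1,1,1,1).

∂_2: C_2 → C_1 acts by ∂[p,q,r] = [q,r] − [p,r] + [p,q]. For instance
  ∂[0,4,9] = [4,9] − [0,9] + [0,4],
  ∂[1,3,7] = [3,7] − [1,7] + [1,3].
The resulting 30×20 matrix has rank 20, and its Smith normal form has invariant factors (1,1,1,1,1,1,1,1,1,1,1,1,1,1,1,1,1,1,1,2).

Now H_k = ker ∂_k / im ∂_{k+1}, so:

  H_0: rank C_0 − rank ∂_1 = 10 − 9 = 1, and the invariant factors of ∂_1 are all 1, so H_0 ≅ Z.
  H_1: rank ker ∂_1 − rank ∂_2 = (30 − 9) − 20 = 1, and ∂_2 has invariant factor 2 > 1, so H_1 ≅ Z ⊕ Z/2.
  H_2: rank ker ∂_2 − rank ∂_3 = (20 − 20) − 0 = 0, and there is no ∂_3, so H_2 ≅ 0.

As a check, the Euler characteristic is 10 − 30 + 20 = 0, which agrees with 1 − 1 + 0 = 0.
(K is a triangulation of the Klein bottle.)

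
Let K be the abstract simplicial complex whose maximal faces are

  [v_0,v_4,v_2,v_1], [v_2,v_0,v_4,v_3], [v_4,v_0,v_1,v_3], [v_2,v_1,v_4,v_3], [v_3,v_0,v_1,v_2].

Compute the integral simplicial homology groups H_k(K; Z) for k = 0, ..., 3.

H_0 = Z,  H_1 = 0,  H_2 = 0,  H_3 = Z.

Take the total order v_0 < v_1 < v_2 < v_3 < v_4 on the vertex set. Then K (dimension 3) consists of the simplices:

  0-simplices (5): [v_0], [v_1], [v_2], [v_3], [v_4]
  1-simplices (10): [v_0,v_1], [v_0,v_2], [v_0,v_3], [v_0,v_4], [v_1,v_2], [v_1,v_3], [v_1,v_4], [v_2,v_3], [v_2,v_4], [v_3,v_4]
  2-simplices (10): [v_0,v_1,v_2], [v_0,v_1,v_3], [v_0,v_1,v_4], [v_0,v_2,v_3], [v_0,v_2,v_4], [v_0,v_3,v_4], [v_1,v_2,v_3], [v_1,v_2,v_4], [v_1,v_3,v_4], [v_2,v_3,v_4]
  3-simplices (5): [v_0,v_1,v_2,v_3], [v_0,v_1,v_2,v_4], [v_0,v_1,v_3,v_4], [v_0,v_2,v_3,v_4], [v_1,v_2,v_3,v_4]

Hence C_0 ≅ Z^5, C_1 ≅ Z^10, C_2 ≅ Z^10, C_3 ≅ Z^5.

Boundary ∂_1: C_1 → C_0 is given by ∂[p,q] = [q] − [p]. For instance
  ∂[v_0,v_3] = [v_3] − [v_0].
The resulting 5×10 matrix has rank 4, and its Smith normal form has invariant factors (1,1,1,1).

∂_2: C_2 → C_1 acts by ∂[p,q,r] = [q,r] − [p,r] + [p,q]. For instance
  ∂[v_0,v_2,v_4] = [v_2,v_4] − [v_0,v_4] + [v_0,v_2],
  ∂[v_0,v_1,v_2] = [v_1,v_2] − [v_0,v_2] + [v_0,v_1].
The 10×10 boundary matrix has rank 6 and Smith normal form diag(1,1,1,1,1,1).

The boundary map ∂_3: C_3 → C_2 sends each 3-simplex σ to the alternating sum Σ_i (−1)^i (σ with its i-th vertex removed). For instance
  ∂[v_0,v_1,v_3,v_4] = [v_1,v_3,v_4] − [v_0,v_3,v_4] + [v_0,v_1,v_4] − [v_0,v_1,v_3],
  ∂[v_0,v_1,v_2,v_3] = [v_1,v_2,v_3] − [v_0,v_2,v_3] + [v_0,v_1,v_3] − [v_0,v_1,v_2].
This gives a 10×5 integer matrix of rank 4; reducing to Smith normal form yields diagonal entries (1,1,1,1).

Reading off H_k = ker ∂_k / im ∂_{k+1}:

  H_0: rank C_0 − rank ∂_1 = 5 − 4 = 1, and the invariant factors of ∂_1 are all 1, so H_0 = Z.
  H_1: rank ker ∂_1 − rank ∂_2 = (10 − 4) − 6 = 0, and the invariant factors of ∂_2 are all 1, so H_1 = 0.
  H_2: rank ker ∂_2 − rank ∂_3 = (10 − 6) − 4 = 0, and the invariant factors of ∂_3 are all 1, so H_2 = 0.
  H_3: rank ker ∂_3 − rank ∂_4 = (5 − 4) − 0 = 1, and there is no ∂_4, so H_3 = Z.

As a check, the Euler characteristic is 5 − 10 + 10 − 5 = 0, which agrees with 1 − 0 + 0 − 1 = 0.
(K is a triangulation of the 3-sphere S^3.)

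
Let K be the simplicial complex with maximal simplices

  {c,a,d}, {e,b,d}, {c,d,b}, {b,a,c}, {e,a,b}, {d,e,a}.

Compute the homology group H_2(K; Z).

K has 5 vertices, 9 edges, 6 triangles.
rank ∂_2 = 5, rank ∂_3 = 0 ⇒ b_2 = 6 − 5 − 0 = 1. So H_2 ≅ Z.

H_2 = Z.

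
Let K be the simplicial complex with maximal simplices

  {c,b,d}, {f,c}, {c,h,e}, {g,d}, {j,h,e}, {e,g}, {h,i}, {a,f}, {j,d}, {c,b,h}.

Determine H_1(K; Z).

We work with the vertex ordering a < b < c < d < e < f < g < h < i < j. The simplices of K, each written with vertices in increasing order, are:

  0-simplices (10): a, b, c, d, e, f, g, h, i, j
  1-simplices (15): af, bc, bd, bh, cd, ce, cf, ch, dg, dj, eg, eh, ej, hi, hj
  2-simplices (4): bcd, bch, ceh, ehj

Hence C_0 ≅ Z^10, C_1 ≅ Z^15, C_2 ≅ Z^4.

∂_1: C_1 → C_0 is given by ∂[p,q] = [q] − [p]. For instance
  ∂cd = d − c.
This gives a 10×15 integer matrix of rank 9; reducing to Smith normal form yields diagonal entries (1,1,1,1,1,1,1,1,1).

∂_2: C_2 → C_1 sends each 2-simplex [p,q,r] to [q,r] − [p,r] + [p,q]. For instance
  ∂bch = ch − bh + bc,
  ∂ceh = eh − ch + ce.
The resulting 15×4 matrix has rank 4, and its Smith normal form has invariant factors (1,1,1,1).

Now H_k = ker ∂_k / im ∂_{k+1}, so:

  H_1: rank ker ∂_1 − rank ∂_2 = (15 − 9) − 4 = 2, and the invariant factors of ∂_2 are all 1, so H_1 = Z^2.

H_1 ≅ Z^2.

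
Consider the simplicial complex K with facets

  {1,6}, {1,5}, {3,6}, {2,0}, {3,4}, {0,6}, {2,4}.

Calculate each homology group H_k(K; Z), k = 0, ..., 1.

H_0 = Z,  H_1 = Z.

We work with the vertex ordering 0 < 1 < 2 < 3 < 4 < 5 < 6. The simplices of K, each written with vertices in increasing order, are:

  0-simplices (7): [0], [1], [2], [3], [4], [5], [6]
  1-simplices (7): [0,2], [0,6], [1,5], [1,6], [2,4], [3,4], [3,6]

so the chain groups are C_0 ≅ Z^7, C_1 ≅ Z^7.

The boundary map ∂_1: C_1 → C_0 is given by ∂[p,q] = [q] − [p].
As a 7×7 matrix over Z this has rank 6, with invariant factors (1,1,1,1,1,1).

Reading off H_k = ker ∂_k / im ∂_{k+1}:

  H_0: rank C_0 − rank ∂_1 = 7 − 6 = 1, and the invariant factors of ∂_1 are all 1, so H_0 ≅ Z.
  H_1: rank ker ∂_1 − rank ∂_2 = (7 − 6) − 0 = 1, and there is no ∂_2, so H_1 ≅ Z.

As a check, the Euler characteristic is 7 − 7 = 0, which agrees with 1 − 1 = 0.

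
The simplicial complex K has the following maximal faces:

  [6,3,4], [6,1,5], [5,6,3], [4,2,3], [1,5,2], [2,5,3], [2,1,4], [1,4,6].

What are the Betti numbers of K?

b_0 = 1, b_1 = 0, b_2 = 1.

We work with the vertex ordering 1 < 2 < 3 < 4 < 5 < 6. The simplices of K, each written with vertices in increasing order, are:

  0-simplices (6): [1], [2], [3], [4], [5], [6]
  1-simplices (12): [1,2], [1,4], [1,5], [1,6], [2,3], [2,4], [2,5], [3,4], [3,5], [3,6], [4,6], [5,6]
  2-simplices (8): [1,2,4], [1,2,5], [1,4,6], [1,5,6], [2,3,4], [2,3,5], [3,4,6], [3,5,6]

giving chain groups C_0 ≅ Z^6, C_1 ≅ Z^12, C_2 ≅ Z^8.

∂_1: C_1 → C_0 is given by ∂[p,q] = [q] − [p]. For instance
  ∂[1,4] = [4] − [1].
The resulting 6×12 matrix has rank 5, and its Smith normal form has invariant factors (1,1,1,1,1).

∂_2: C_2 → C_1 acts by ∂[p,q,r] = [q,r] − [p,r] + [p,q]. For instance
  ∂[1,2,4] = [2,4] − [1,4] + [1,2],
  ∂[3,5,6] = [5,6] − [3,6] + [3,5].
The 12×8 boundary matrix has rank 7 and Smith normal form diag(1,1,1,1,1,1,1).

From H_k ≅ ker(∂_k) / im(∂_{k+1}) we obtain:

  H_0: rank C_0 − rank ∂_1 = 6 − 5 = 1, and the invariant factors of ∂_1 are all 1, so H_0 ≅ Z.
  H_1: rank ker ∂_1 − rank ∂_2 = (12 − 5) − 7 = 0, and the invariant factors of ∂_2 are all 1, so H_1 ≅ 0.
  H_2: rank ker ∂_2 − rank ∂_3 = (8 − 7) − 0 = 1, and there is no ∂_3, so H_2 ≅ Z.

(K is a triangulation of the 2-sphere S^2.)

Hence the Betti numbers are b_0 = 1, b_1 = 0, b_2 = 1.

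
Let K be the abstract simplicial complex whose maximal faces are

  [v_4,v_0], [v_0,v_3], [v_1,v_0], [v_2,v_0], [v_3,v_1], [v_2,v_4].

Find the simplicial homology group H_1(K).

H_1 ≅ Z^2.

Fix the vertex order v_0 < v_1 < v_2 < v_3 < v_4 and write every simplex with vertices in increasing order. Then dim K = 1 and the simplices of K are:

  0-simplices (5): [v_0], [v_1], [v_2], [v_3], [v_4]
  1-simplices (6): [v_0,v_1], [v_0,v_2], [v_0,v_3], [v_0,v_4], [v_1,v_3], [v_2,v_4]

Hence C_0 ≅ Z^5, C_1 ≅ Z^6.

∂_1: C_1 → C_0 is given by ∂[p,q] = [q] − [p]. For instance
  ∂[v_0,v_4] = [v_4] − [v_0].
This gives a 5×6 integer matrix of rank 4; reducing to Smith normal form yields diagonal entries (1,1,1,1).

From H_k ≅ ker(∂_k) / im(∂_{k+1}) we obtain:

  H_1: rank ker ∂_1 − rank ∂_2 = (6 − 4) − 0 = 2, and there is no ∂_2, so H_1 = Z^2.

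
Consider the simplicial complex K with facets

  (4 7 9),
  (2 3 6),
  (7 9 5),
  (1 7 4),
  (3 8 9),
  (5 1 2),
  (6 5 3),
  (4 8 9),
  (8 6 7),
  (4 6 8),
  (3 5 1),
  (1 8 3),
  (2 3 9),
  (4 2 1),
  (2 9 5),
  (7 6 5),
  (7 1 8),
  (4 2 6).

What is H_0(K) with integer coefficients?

We work with the vertex ordering 1 < 2 < 3 < 4 < 5 < 6 < 7 < 8 < 9. The simplices of K, each written with vertices in increasing order, are:

  0-simplices (9): [1], [2], [3], [4], [5], [6], [7], [8], [9]
  1-simplices (27): (27 of them)
  2-simplices (18): [1,2,4], [1,2,5], [1,3,5], [1,3,8], [1,4,7], [1,7,8], [2,3,6], [2,3,9], [2,4,6], [2,5,9], [3,5,6], [3,8,9], [4,6,8], [4,7,9], [4,8,9], [5,6,7], [5,7,9], [6,7,8]

giving chain groups C_0 ≅ Z^9, C_1 ≅ Z^27, C_2 ≅ Z^18.

∂_1: C_1 → C_0 is given by ∂[p,q] = [q] − [p].
As a 9×27 matrix over Z this has rank 8, with invariant factors (1,1,1,1,1,1,1,1).

Boundary ∂_2: C_2 → C_1 acts by ∂[p,q,r] = [q,r] − [p,r] + [p,q]. For instance
  ∂[5,7,9] = [7,9] − [5,9] + [5,7],
  ∂[2,4,6] = [4,6] − [2,6] + [2,4].
As a 27×18 matrix over Z this has rank 18, with invariant factors (1,1,1,1,1,1,1,1,1,1,1,1,1,1,1,1,1,2).

Now H_k = ker ∂_k / im ∂_{k+1}, so:

  H_0: rank C_0 − rank ∂_1 = 9 − 8 = 1, and the invariant factors of ∂_1 are all 1, so H_0 = Z.

H_0 ≅ Z.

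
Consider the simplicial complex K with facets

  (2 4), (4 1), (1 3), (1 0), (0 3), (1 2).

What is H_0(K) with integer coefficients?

H_0 = Z.

We work with the vertex ordering 0 < 1 < 2 < 3 < 4. The simplices of K, each written with vertices in increasing order, are:

  0-simplices (5): [0], [1], [2], [3], [4]
  1-simplices (6): [0,1], [0,3], [1,2], [1,3], [1,4], [2,4]

Hence C_0 ≅ Z^5, C_1 ≅ Z^6.

∂_1: C_1 → C_0 is given by ∂[p,q] = [q] − [p].
This gives a 5×6 integer matrix of rank 4; reducing to Smith normal form yields diagonal entries (1,1,1,1).

Now H_k = ker ∂_k / im ∂_{k+1}, so:

  H_0: rank C_0 − rank ∂_1 = 5 − 4 = 1, and the invariant factors of ∂_1 are all 1, so H_0 ≅ Z.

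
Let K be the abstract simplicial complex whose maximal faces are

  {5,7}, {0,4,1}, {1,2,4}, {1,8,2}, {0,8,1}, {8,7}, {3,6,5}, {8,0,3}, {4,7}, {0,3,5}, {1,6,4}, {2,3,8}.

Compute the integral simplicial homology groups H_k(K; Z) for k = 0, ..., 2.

K has 9 vertices, 20 edges, 9 triangles.
rank ∂_0 = 0, rank ∂_1 = 8 ⇒ b_0 = 9 − 0 − 8 = 1; all invariant factors of ∂_1 are 1 so no torsion. So H_0 ≅ Z.
rank ∂_1 = 8, rank ∂_2 = 9 ⇒ b_1 = 20 − 8 − 9 = 3; all invariant factors of ∂_2 are 1 so no torsion. So H_1 ≅ Z^3.
rank ∂_2 = 9, rank ∂_3 = 0 ⇒ b_2 = 9 − 9 − 0 = 0. So H_2 ≅ 0.

H_0 = Z,  H_1 = Z^3,  H_2 = 0.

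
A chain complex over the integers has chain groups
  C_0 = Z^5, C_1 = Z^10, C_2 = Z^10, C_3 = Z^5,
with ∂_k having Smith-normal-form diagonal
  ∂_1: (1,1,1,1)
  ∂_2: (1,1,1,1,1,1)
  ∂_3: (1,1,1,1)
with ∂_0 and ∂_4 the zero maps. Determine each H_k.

H_0 = Z,  H_1 = 0,  H_2 = 0,  H_3 = Z.

H_0: b_0 = 5 − 0 − 4 = 1; torsion from ∂_1 factors > 1: none. So H_0 = Z.
H_1: b_1 = 10 − 4 − 6 = 0; torsion from ∂_2 factors > 1: none. So H_1 = 0.
H_2: b_2 = 10 − 6 − 4 = 0; torsion from ∂_3 factors > 1: none. So H_2 = 0.
H_3: b_3 = 5 − 4 − 0 = 1; torsion from ∂_4 factors > 1: none. So H_3 = Z.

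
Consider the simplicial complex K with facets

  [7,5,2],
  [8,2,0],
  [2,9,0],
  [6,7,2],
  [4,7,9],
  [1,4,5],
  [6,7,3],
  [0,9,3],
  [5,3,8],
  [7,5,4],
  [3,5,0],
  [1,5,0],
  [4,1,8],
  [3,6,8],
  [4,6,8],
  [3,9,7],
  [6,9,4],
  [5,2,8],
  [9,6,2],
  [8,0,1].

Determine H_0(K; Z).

Fix the vertex order 0 < 1 < 2 < 3 < 4 < 5 < 6 < 7 < 8 < 9 and write every simplex with vertices in increasing order. Then dim K = 2 and the simplices of K are:

  0-simplices (10): [0], [1], [2], [3], [4], [5], [6], [7], [8], [9]
  1-simplices (30): (30 of them)
  2-simplices (20): (20 of them)

giving chain groups C_0 ≅ Z^10, C_1 ≅ Z^30, C_2 ≅ Z^20.

∂_1: C_1 → C_0 maps an edge to its endpoints' difference, ∂[p,q] = q − p. For instance
  ∂[1,5] = [5] − [1].
The resulting 10×30 matrix has rank 9, and its Smith normal form has invariant factors (1,1,1,1,1,1,1,1,1).

The boundary map ∂_2: C_2 → C_1 acts by ∂[p,q,r] = [q,r] − [p,r] + [p,q]. For instance
  ∂[0,2,9] = [2,9] − [0,9] + [0,2],
  ∂[3,6,7] = [6,7] − [3,7] + [3,6].
This gives a 30×20 integer matrix of rank 20; reducing to Smith normal form yields diagonal entries (1,1,1,1,1,1,1,1,1,1,1,1,1,1,1,1,1,1,1,2).

From H_k ≅ ker(∂_k) / im(∂_{k+1}) we obtain:

  H_0: rank C_0 − rank ∂_1 = 10 − 9 = 1, and the invariant factors of ∂_1 are all 1, so H_0 ≅ Z.

(K is a triangulation of the Klein bottle.)

H_0 ≅ Z.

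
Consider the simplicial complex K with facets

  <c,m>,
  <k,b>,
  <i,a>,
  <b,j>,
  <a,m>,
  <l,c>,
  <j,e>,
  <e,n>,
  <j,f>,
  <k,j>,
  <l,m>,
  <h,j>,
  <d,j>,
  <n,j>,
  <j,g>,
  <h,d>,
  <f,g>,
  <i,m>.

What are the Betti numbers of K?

b_0 = 2, b_1 = 6.

We work with the vertex ordering a < b < c < d < e < f < g < h < i < j < k < l < m < n. The simplices of K, each written with vertices in increasing order, are:

  0-simplices (14): a, b, c, d, e, f, g, h, i, j, k, l, m, n
  1-simplices (18): ai, am, bj, bk, cl, cm, dh, dj, ej, en, fg, fj, gj, hj, im, jk, jn, lm

so the chain groups are C_0 ≅ Z^14, C_1 ≅ Z^18.

∂_1: C_1 → C_0 maps an edge to its endpoints' difference, ∂[p,q] = q − p. For instance
  ∂cm = m − c.
As a 14×18 matrix over Z this has rank 12, with invariant factors (1,1,1,1,1,1,1,1,1,1,1,1).

From H_k ≅ ker(∂_k) / im(∂_{k+1}) we obtain:

  H_0: rank C_0 − rank ∂_1 = 14 − 12 = 2, and the invariant factors of ∂_1 are all 1, so H_0 ≅ Z^2.
  H_1: rank ker ∂_1 − rank ∂_2 = (18 − 12) − 0 = 6, and there is no ∂_2, so H_1 ≅ Z^6.

As a check, the Euler characteristic is 14 − 18 = -4, which agrees with 2 − 6 = -4.

Hence the Betti numbers are b_0 = 2, b_1 = 6.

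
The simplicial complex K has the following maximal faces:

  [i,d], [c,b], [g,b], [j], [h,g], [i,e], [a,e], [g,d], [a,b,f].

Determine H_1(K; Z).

H_1 = Z.

We work with the vertex ordering a < b < c < d < e < f < g < h < i < j. The simplices of K, each written with vertices in increasing order, are:

  0-simplices (10): a, b, c, d, e, f, g, h, i, j
  1-simplices (10): ab, ae, af, bc, bf, bg, dg, di, ei, gh
  2-simplices (1): abf

giving chain groups C_0 ≅ Z^10, C_1 ≅ Z^10, C_2 ≅ Z^1.

∂_1: C_1 → C_0 sends each edge [p,q] (with p < q) to q − p.
As a 10×10 matrix over Z this has rank 8, with invariant factors (1,1,1,1,1,1,1,1).

Boundary ∂_2: C_2 → C_1 acts by ∂[p,q,r] = [q,r] − [p,r] + [p,q]. For instance
  ∂abf = bf − af + ab.
The 10×1 boundary matrix has rank 1 and Smith normal form diag(1).

Now H_k = ker ∂_k / im ∂_{k+1}, so:

  H_1: rank ker ∂_1 − rank ∂_2 = (10 − 8) − 1 = 1, and the invariant factors of ∂_2 are all 1, so H_1 = Z.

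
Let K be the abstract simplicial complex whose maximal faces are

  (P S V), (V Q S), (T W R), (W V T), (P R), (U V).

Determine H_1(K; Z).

We work with the vertex ordering P < Q < R < S < T < U < V < W. The simplices of K, each written with vertices in increasing order, are:

  0-simplices (8): P, Q, R, S, T, U, V, W
  1-simplices (12): PR, PS, PV, QS, QV, RT, RW, SV, TV, TW, UV, VW
  2-simplices (4): PSV, QSV, RTW, TVW

so the chain groups are C_0 ≅ Z^8, C_1 ≅ Z^12, C_2 ≅ Z^4.

The boundary map ∂_1: C_1 → C_0 is given by ∂[p,q] = [q] − [p]. For instance
  ∂PV = V − P.
The 8×12 boundary matrix has rank 7 and Smith normal form diag(1,1,1,1,1,1,1).

∂_2: C_2 → C_1 sends each 2-simplex [p,q,r] to [q,r] − [p,r] + [p,q]. For instance
  ∂PSV = SV − PV + PS,
  ∂TVW = VW − TW + TV.
This gives a 12×4 integer matrix of rank 4; reducing to Smith normal form yields diagonal entries (1,1,1,1).

Now H_k = ker ∂_k / im ∂_{k+1}, so:

  H_1: rank ker ∂_1 − rank ∂_2 = (12 − 7) − 4 = 1, and the invariant factors of ∂_2 are all 1, so H_1 = Z.

H_1 ≅ Z.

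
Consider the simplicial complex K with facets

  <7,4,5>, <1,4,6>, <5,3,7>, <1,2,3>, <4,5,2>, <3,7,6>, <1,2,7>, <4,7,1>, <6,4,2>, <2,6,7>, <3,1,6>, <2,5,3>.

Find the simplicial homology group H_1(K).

H_1 = Z/2Z.

Order the vertices as 1 < 2 < 3 < 4 < 5 < 6 < 7. Listing each simplex with vertices in this order, K has dimension 2 with simplices:

  0-simplices (7): [1], [2], [3], [4], [5], [6], [7]
  1-simplices (18): [1,2], [1,3], [1,4], [1,6], [1,7], [2,3], [2,4], [2,5], [2,6], [2,7], [3,5], [3,6], [3,7], [4,5], [4,6], [4,7], [5,7], [6,7]
  2-simplices (12): [1,2,3], [1,2,7], [1,3,6], [1,4,6], [1,4,7], [2,3,5], [2,4,5], [2,4,6], [2,6,7], [3,5,7], [3,6,7], [4,5,7]

Hence C_0 ≅ Z^7, C_1 ≅ Z^18, C_2 ≅ Z^12.

∂_1: C_1 → C_0 maps an edge to its endpoints' difference, ∂[p,q] = q − p.
The 7×18 boundary matrix has rank 6 and Smith normal form diag(1,1,1,1,1,1).

∂_2: C_2 → C_1 maps a triangle to the signed sum of its edges. For instance
  ∂[1,3,6] = [3,6] − [1,6] + [1,3],
  ∂[1,4,6] = [4,6] − [1,6] + [1,4].
The 18×12 boundary matrix has rank 12 and Smith normal form diag(1,1,1,1,1,1,1,1,1,1,1,2).

Reading off H_k = ker ∂_k / im ∂_{k+1}:

  H_1: rank ker ∂_1 − rank ∂_2 = (18 − 6) − 12 = 0, and ∂_2 has invariant factor 2 > 1, so H_1 = Z/2Z.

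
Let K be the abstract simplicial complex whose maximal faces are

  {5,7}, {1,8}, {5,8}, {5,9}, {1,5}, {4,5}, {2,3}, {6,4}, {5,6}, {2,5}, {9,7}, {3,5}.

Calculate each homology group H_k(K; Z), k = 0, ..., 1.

Order the vertices as 1 < 2 < 3 < 4 < 5 < 6 < 7 < 8 < 9. Listing each simplex with vertices in this order, K has dimension 1 with simplices:

  0-simplices (9): [1], [2], [3], [4], [5], [6], [7], [8], [9]
  1-simplices (12): [1,5], [1,8], [2,3], [2,5], [3,5], [4,5], [4,6], [5,6], [5,7], [5,8], [5,9], [7,9]

Hence C_0 ≅ Z^9, C_1 ≅ Z^12.

The boundary map ∂_1: C_1 → C_0 is given by ∂[p,q] = [q] − [p]. For instance
  ∂[4,6] = [6] − [4].
This gives a 9×12 integer matrix of rank 8; reducing to Smith normal form yields diagonal entries (1,1,1,1,1,1,1,1).

Reading off H_k = ker ∂_k / im ∂_{k+1}:

  H_0: rank C_0 − rank ∂_1 = 9 − 8 = 1, and the invariant factors of ∂_1 are all 1, so H_0 = Z.
  H_1: rank ker ∂_1 − rank ∂_2 = (12 − 8) − 0 = 4, and there is no ∂_2, so H_1 = Z^4.

H_0 = Z,  H_1 = Z^4.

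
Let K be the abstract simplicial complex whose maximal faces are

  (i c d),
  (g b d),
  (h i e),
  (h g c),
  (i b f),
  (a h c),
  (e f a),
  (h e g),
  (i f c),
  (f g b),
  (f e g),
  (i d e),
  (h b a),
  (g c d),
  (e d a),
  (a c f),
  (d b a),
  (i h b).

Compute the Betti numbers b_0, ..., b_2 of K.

b_0 = 1, b_1 = 2, b_2 = 1.

Fix the vertex order a < b < c < d < e < f < g < h < i and write every simplex with vertices in increasing order. Then dim K = 2 and the simplices of K are:

  0-simplices (9): a, b, c, d, e, f, g, h, i
  1-simplices (27): ab, ac, ad, ae, af, ah, bd, bf, bg, bh, bi, cd, cf, cg, ch, ci, de, dg, di, ef, eg, eh, ei, fg, fi, gh, hi
  2-simplices (18): abd, abh, acf, ach, ade, aef, bdg, bfg, bfi, bhi, cdg, cdi, cfi, cgh, dei, efg, egh, ehi

Hence C_0 ≅ Z^9, C_1 ≅ Z^27, C_2 ≅ Z^18.

∂_1: C_1 → C_0 is given by ∂[p,q] = [q] − [p]. For instance
  ∂bh = h − b.
As a 9×27 matrix over Z this has rank 8, with invariant factors (1,1,1,1,1,1,1,1).

∂_2: C_2 → C_1 sends each 2-simplex [p,q,r] to [q,r] − [p,r] + [p,q]. For instance
  ∂dei = ei − di + de,
  ∂bfg = fg − bg + bf.
As a 27×18 matrix over Z this has rank 17, with invariant factors (1,1,1,1,1,1,1,1,1,1,1,1,1,1,1,1,1).

Computing H_k = (kernel of ∂_k) / (image of ∂_{k+1}):

  H_0: rank C_0 − rank ∂_1 = 9 − 8 = 1, and the invariant factors of ∂_1 are all 1, so H_0 ≅ Z.
  H_1: rank ker ∂_1 − rank ∂_2 = (27 − 8) − 17 = 2, and the invariant factors of ∂_2 are all 1, so H_1 ≅ Z^2.
  H_2: rank ker ∂_2 − rank ∂_3 = (18 − 17) − 0 = 1, and there is no ∂_3, so H_2 ≅ Z.

(K is a triangulation of the torus T^2.)

Hence the Betti numbers are b_0 = 1, b_1 = 2, b_2 = 1.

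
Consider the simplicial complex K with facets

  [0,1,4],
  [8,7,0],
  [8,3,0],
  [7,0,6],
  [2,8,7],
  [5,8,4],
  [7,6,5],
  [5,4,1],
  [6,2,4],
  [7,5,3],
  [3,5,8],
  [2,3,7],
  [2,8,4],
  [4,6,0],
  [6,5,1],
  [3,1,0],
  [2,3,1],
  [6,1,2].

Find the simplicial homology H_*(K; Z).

H_0 ≅ Z,  H_1 ≅ Z × Z/2,  H_2 = 0.

We work with the vertex ordering 0 < 1 < 2 < 3 < 4 < 5 < 6 < 7 < 8. The simplices of K, each written with vertices in increasing order, are:

  0-simplices (9): [0], [1], [2], [3], [4], [5], [6], [7], [8]
  1-simplices (27): (27 of them)
  2-simplices (18): [0,1,3], [0,1,4], [0,3,8], [0,4,6], [0,6,7], [0,7,8], [1,2,3], [1,2,6], [1,4,5], [1,5,6], [2,3,7], [2,4,6], [2,4,8], [2,7,8], [3,5,7], [3,5,8], [4,5,8], [5,6,7]

so the chain groups are C_0 ≅ Z^9, C_1 ≅ Z^27, C_2 ≅ Z^18.

∂_1: C_1 → C_0 sends each edge [p,q] (with p < q) to q − p. For instance
  ∂[4,6] = [6] − [4].
The resulting 9×27 matrix has rank 8, and its Smith normal form has invariant factors (1,1,1,1,1,1,1,1).

∂_2: C_2 → C_1 maps a triangle to the signed sum of its edges. For instance
  ∂[0,3,8] = [3,8] − [0,8] + [0,3],
  ∂[3,5,8] = [5,8] − [3,8] + [3,5].
The resulting 27×18 matrix has rank 18, and its Smith normal form has invariant factors (1,1,1,1,1,1,1,1,1,1,1,1,1,1,1,1,1,2).

Computing H_k = (kernel of ∂_k) / (image of ∂_{k+1}):

  H_0: rank C_0 − rank ∂_1 = 9 − 8 = 1, and the invariant factors of ∂_1 are all 1, so H_0 ≅ Z.
  H_1: rank ker ∂_1 − rank ∂_2 = (27 − 8) − 18 = 1, and ∂_2 has invariant factor 2 > 1, so H_1 ≅ Z × Z/2.
  H_2: rank ker ∂_2 − rank ∂_3 = (18 − 18) − 0 = 0, and there is no ∂_3, so H_2 ≅ 0.

(K is a triangulation of the Klein bottle.)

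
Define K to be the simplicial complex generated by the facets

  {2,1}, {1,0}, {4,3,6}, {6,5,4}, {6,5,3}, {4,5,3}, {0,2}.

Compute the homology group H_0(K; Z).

H_0 ≅ Z^2.

Fix the vertex order 0 < 1 < 2 < 3 < 4 < 5 < 6 and write every simplex with vertices in increasing order. Then dim K = 2 and the simplices of K are:

  0-simplices (7): [0], [1], [2], [3], [4], [5], [6]
  1-simplices (9): [0,1], [0,2], [1,2], [3,4], [3,5], [3,6], [4,5], [4,6], [5,6]
  2-simplices (4): [3,4,5], [3,4,6], [3,5,6], [4,5,6]

Hence C_0 ≅ Z^7, C_1 ≅ Z^9, C_2 ≅ Z^4.

Boundary ∂_1: C_1 → C_0 sends each edge [p,q] (with p < q) to q − p. For instance
  ∂[0,1] = [1] − [0].
The resulting 7×9 matrix has rank 5, and its Smith normal form has invariant factors (1,1,1,1,1).

Boundary ∂_2: C_2 → C_1 sends each 2-simplex [p,q,r] to [q,r] − [p,r] + [p,q]. For instance
  ∂[3,4,6] = [4,6] − [3,6] + [3,4],
  ∂[3,5,6] = [5,6] − [3,6] + [3,5].
The 9×4 boundary matrix has rank 3 and Smith normal form diag(1,1,1).

Now H_k = ker ∂_k / im ∂_{k+1}, so:

  H_0: rank C_0 − rank ∂_1 = 7 − 5 = 2, and the invariant factors of ∂_1 are all 1, so H_0 = Z^2.

(K is a triangulation of the disjoint union of the circle S^1 and the 2-sphere S^2.)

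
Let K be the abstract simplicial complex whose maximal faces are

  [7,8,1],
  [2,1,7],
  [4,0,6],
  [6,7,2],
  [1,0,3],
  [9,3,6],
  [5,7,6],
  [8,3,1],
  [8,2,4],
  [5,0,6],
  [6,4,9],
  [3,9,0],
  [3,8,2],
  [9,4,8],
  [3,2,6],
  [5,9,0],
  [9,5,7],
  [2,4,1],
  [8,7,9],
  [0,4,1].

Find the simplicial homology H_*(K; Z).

H_0 ≅ Z,  H_1 ≅ Z ⊕ Z/2Z,  H_2 = 0.

Order the vertices as 0 < 1 < 2 < 3 < 4 < 5 < 6 < 7 < 8 < 9. Listing each simplex with vertices in this order, K has dimension 2 with simplices:

  0-simplices (10): [0], [1], [2], [3], [4], [5], [6], [7], [8], [9]
  1-simplices (30): (30 of them)
  2-simplices (20): (20 of them)

so the chain groups are C_0 ≅ Z^10, C_1 ≅ Z^30, C_2 ≅ Z^20.

The boundary map ∂_1: C_1 → C_0 maps an edge to its endpoints' difference, ∂[p,q] = q − p.
The 10×30 boundary matrix has rank 9 and Smith normal form diag(1,1,1,1,1,1,1,1,1).

∂_2: C_2 → C_1 maps a triangle to the signed sum of its edges. For instance
  ∂[4,8,9] = [8,9] − [4,9] + [4,8],
  ∂[1,2,7] = [2,7] − [1,7] + [1,2].
As a 30×20 matrix over Z this has rank 20, with invariant factors (1,1,1,1,1,1,1,1,1,1,1,1,1,1,1,1,1,1,1,2).

Reading off H_k = ker ∂_k / im ∂_{k+1}:

  H_0: rank C_0 − rank ∂_1 = 10 − 9 = 1, and the invariant factors of ∂_1 are all 1, so H_0 = Z.
  H_1: rank ker ∂_1 − rank ∂_2 = (30 − 9) − 20 = 1, and ∂_2 has invariant factor 2 > 1, so H_1 = Z ⊕ Z/2Z.
  H_2: rank ker ∂_2 − rank ∂_3 = (20 − 20) − 0 = 0, and there is no ∂_3, so H_2 = 0.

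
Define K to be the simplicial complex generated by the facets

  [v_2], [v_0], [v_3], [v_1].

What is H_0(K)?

Order the vertices as v_0 < v_1 < v_2 < v_3. Listing each simplex with vertices in this order, K has dimension 0 with simplices:

  0-simplices (4): [v_0], [v_1], [v_2], [v_3]

Hence C_0 ≅ Z^4.

Now H_k = ker ∂_k / im ∂_{k+1}, so:

  H_0: rank C_0 − rank ∂_1 = 4 − 0 = 4, and there is no ∂_1, so H_0 ≅ Z^4.

H_0 = Z^4.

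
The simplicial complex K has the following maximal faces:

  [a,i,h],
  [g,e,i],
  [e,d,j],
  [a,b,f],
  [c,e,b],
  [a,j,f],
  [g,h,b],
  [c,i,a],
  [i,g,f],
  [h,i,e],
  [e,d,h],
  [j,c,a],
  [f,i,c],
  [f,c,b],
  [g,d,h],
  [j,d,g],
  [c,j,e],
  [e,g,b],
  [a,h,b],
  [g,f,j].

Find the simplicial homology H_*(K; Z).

Take the total order a < b < c < d < e < f < g < h < i < j on the vertex set. Then K (dimension 2) consists of the simplices:

  0-simplices (10): a, b, c, d, e, f, g, h, i, j
  1-simplices (30): ab, ac, af, ah, ai, aj, bc, be, bf, bg, bh, ce, cf, ci, cj, de, dg, dh, dj, eg, eh, ei, ej, fg, fi, fj, gh, gi, gj, hi
  2-simplices (20): abf, abh, aci, acj, afj, ahi, bce, bcf, beg, bgh, cej, cfi, deh, dej, dgh, dgj, egi, ehi, fgi, fgj

giving chain groups C_0 ≅ Z^10, C_1 ≅ Z^30, C_2 ≅ Z^20.

Boundary ∂_1: C_1 → C_0 maps an edge to its endpoints' difference, ∂[p,q] = q − p. For instance
  ∂be = e − b.
The resulting 10×30 matrix has rank 9, and its Smith normal form has invariant factors (1,1,1,1,1,1,1,1,1).

Boundary ∂_2: C_2 → C_1 sends each 2-simplex [p,q,r] to [q,r] − [p,r] + [p,q]. For instance
  ∂beg = eg − bg + be,
  ∂dgh = gh − dh + dg.
As a 30×20 matrix over Z this has rank 20, with invariant factors (1,1,1,1,1,1,1,1,1,1,1,1,1,1,1,1,1,1,1,2).

From H_k ≅ ker(∂_k) / im(∂_{k+1}) we obtain:

  H_0: rank C_0 − rank ∂_1 = 10 − 9 = 1, and the invariant factors of ∂_1 are all 1, so H_0 = Z.
  H_1: rank ker ∂_1 − rank ∂_2 = (30 − 9) − 20 = 1, and ∂_2 has invariant factor 2 > 1, so H_1 = Z ⊕ Z/2Z.
  H_2: rank ker ∂_2 − rank ∂_3 = (20 − 20) − 0 = 0, and there is no ∂_3, so H_2 = 0.

As a check, the Euler characteristic is 10 − 30 + 20 = 0, which agrees with 1 − 1 + 0 = 0.

H_0 ≅ Z,  H_1 ≅ Z ⊕ Z/2Z,  H_2 = 0.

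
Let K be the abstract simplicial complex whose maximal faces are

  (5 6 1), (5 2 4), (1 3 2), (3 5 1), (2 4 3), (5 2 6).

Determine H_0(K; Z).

Order the vertices as 1 < 2 < 3 < 4 < 5 < 6. Listing each simplex with vertices in this order, K has dimension 2 with simplices:

  0-simplices (6): [1], [2], [3], [4], [5], [6]
  1-simplices (12): [1,2], [1,3], [1,5], [1,6], [2,3], [2,4], [2,5], [2,6], [3,4], [3,5], [4,5], [5,6]
  2-simplices (6): [1,2,3], [1,3,5], [1,5,6], [2,3,4], [2,4,5], [2,5,6]

so the chain groups are C_0 ≅ Z^6, C_1 ≅ Z^12, C_2 ≅ Z^6.

∂_1: C_1 → C_0 maps an edge to its endpoints' difference, ∂[p,q] = q − p.
The 6×12 boundary matrix has rank 5 and Smith normal form diag(1,1,1,1,1).

Boundary ∂_2: C_2 → C_1 sends each 2-simplex [p,q,r] to [q,r] − [p,r] + [p,q]. For instance
  ∂[1,3,5] = [3,5] − [1,5] + [1,3],
  ∂[2,5,6] = [5,6] − [2,6] + [2,5].
This gives a 12×6 integer matrix of rank 6; reducing to Smith normal form yields diagonal entries (1,1,1,1,1,1).

Reading off H_k = ker ∂_k / im ∂_{k+1}:

  H_0: rank C_0 − rank ∂_1 = 6 − 5 = 1, and the invariant factors of ∂_1 are all 1, so H_0 ≅ Z.

(K is a triangulation of the cylinder S^1 x I.)

H_0 = Z.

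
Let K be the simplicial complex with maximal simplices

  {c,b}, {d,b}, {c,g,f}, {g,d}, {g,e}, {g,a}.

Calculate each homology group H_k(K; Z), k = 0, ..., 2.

H_0 = Z,  H_1 = Z,  H_2 = 0.

We work with the vertex ordering a < b < c < d < e < f < g. The simplices of K, each written with vertices in increasing order, are:

  0-simplices (7): a, b, c, d, e, f, g
  1-simplices (8): ag, bc, bd, cf, cg, dg, eg, fg
  2-simplices (1): cfg

Hence C_0 ≅ Z^7, C_1 ≅ Z^8, C_2 ≅ Z^1.

Boundary ∂_1: C_1 → C_0 maps an edge to its endpoints' difference, ∂[p,q] = q − p. For instance
  ∂bd = d − b.
This gives a 7×8 integer matrix of rank 6; reducing to Smith normal form yields diagonal entries (1,1,1,1,1,1).

∂_2: C_2 → C_1 maps a triangle to the signed sum of its edges. For instance
  ∂cfg = fg − cg + cf.
The resulting 8×1 matrix has rank 1, and its Smith normal form has invariant factors (1).

Now H_k = ker ∂_k / im ∂_{k+1}, so:

  H_0: rank C_0 − rank ∂_1 = 7 − 6 = 1, and the invariant factors of ∂_1 are all 1, so H_0 ≅ Z.
  H_1: rank ker ∂_1 − rank ∂_2 = (8 − 6) − 1 = 1, and the invariant factors of ∂_2 are all 1, so H_1 ≅ Z.
  H_2: rank ker ∂_2 − rank ∂_3 = (1 − 1) − 0 = 0, and there is no ∂_3, so H_2 ≅ 0.

As a check, the Euler characteristic is 7 − 8 + 1 = 0, which agrees with 1 − 1 + 0 = 0.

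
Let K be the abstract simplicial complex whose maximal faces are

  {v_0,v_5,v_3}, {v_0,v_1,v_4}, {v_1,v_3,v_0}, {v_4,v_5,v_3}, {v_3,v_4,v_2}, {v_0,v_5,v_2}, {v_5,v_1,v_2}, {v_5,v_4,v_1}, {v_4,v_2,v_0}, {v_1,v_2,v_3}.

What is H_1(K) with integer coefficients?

H_1 ≅ Z_2.

We work with the vertex ordering v_0 < v_1 < v_2 < v_3 < v_4 < v_5. The simplices of K, each written with vertices in increasing order, are:

  0-simplices (6): [v_0], [v_1], [v_2], [v_3], [v_4], [v_5]
  1-simplices (15): (15 of them)
  2-simplices (10): [v_0,v_1,v_3], [v_0,v_1,v_4], [v_0,v_2,v_4], [v_0,v_2,v_5], [v_0,v_3,v_5], [v_1,v_2,v_3], [v_1,v_2,v_5], [v_1,v_4,v_5], [v_2,v_3,v_4], [v_3,v_4,v_5]

giving chain groups C_0 ≅ Z^6, C_1 ≅ Z^15, C_2 ≅ Z^10.

∂_1: C_1 → C_0 sends each edge [p,q] (with p < q) to q − p.
The resulting 6×15 matrix has rank 5, and its Smith normal form has invariant factors (1,1,1,1,1).

Boundary ∂_2: C_2 → C_1 maps a triangle to the signed sum of its edges. For instance
  ∂[v_0,v_2,v_5] = [v_2,v_5] − [v_0,v_5] + [v_0,v_2],
  ∂[v_0,v_1,v_3] = [v_1,v_3] − [v_0,v_3] + [v_0,v_1].
As a 15×10 matrix over Z this has rank 10, with invariant factors (1,1,1,1,1,1,1,1,1,2).

From H_k ≅ ker(∂_k) / im(∂_{k+1}) we obtain:

  H_1: rank ker ∂_1 − rank ∂_2 = (15 − 5) − 10 = 0, and ∂_2 has invariant factor 2 > 1, so H_1 = Z_2.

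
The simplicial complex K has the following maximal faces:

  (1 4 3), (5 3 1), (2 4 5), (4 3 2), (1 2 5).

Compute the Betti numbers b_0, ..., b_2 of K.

Take the total order 1 < 2 < 3 < 4 < 5 on the vertex set. Then K (dimension 2) consists of the simplices:

  0-simplices (5): [1], [2], [3], [4], [5]
  1-simplices (10): [1,2], [1,3], [1,4], [1,5], [2,3], [2,4], [2,5], [3,4], [3,5], [4,5]
  2-simplices (5): [1,2,5], [1,3,4], [1,3,5], [2,3,4], [2,4,5]

Hence C_0 ≅ Z^5, C_1 ≅ Z^10, C_2 ≅ Z^5.

Boundary ∂_1: C_1 → C_0 sends each edge [p,q] (with p < q) to q − p. For instance
  ∂[3,5] = [5] − [3].
This gives a 5×10 integer matrix of rank 4; reducing to Smith normal form yields diagonal entries (1,1,1,1).

The boundary map ∂_2: C_2 → C_1 maps a triangle to the signed sum of its edges. For instance
  ∂[2,3,4] = [3,4] − [2,4] + [2,3],
  ∂[1,3,4] = [3,4] − [1,4] + [1,3].
This gives a 10×5 integer matrix of rank 5; reducing to Smith normal form yields diagonal entries (1,1,1,1,1).

Reading off H_k = ker ∂_k / im ∂_{k+1}:

  H_0: rank C_0 − rank ∂_1 = 5 − 4 = 1, and the invariant factors of ∂_1 are all 1, so H_0 = Z.
  H_1: rank ker ∂_1 − rank ∂_2 = (10 − 4) − 5 = 1, and the invariant factors of ∂_2 are all 1, so H_1 = Z.
  H_2: rank ker ∂_2 − rank ∂_3 = (5 − 5) − 0 = 0, and there is no ∂_3, so H_2 = 0.

As a check, the Euler characteristic is 5 − 10 + 5 = 0, which agrees with 1 − 1 + 0 = 0.

Hence the Betti numbers are b_0 = 1, b_1 = 1, b_2 = 0.

b_0 = 1, b_1 = 1, b_2 = 0.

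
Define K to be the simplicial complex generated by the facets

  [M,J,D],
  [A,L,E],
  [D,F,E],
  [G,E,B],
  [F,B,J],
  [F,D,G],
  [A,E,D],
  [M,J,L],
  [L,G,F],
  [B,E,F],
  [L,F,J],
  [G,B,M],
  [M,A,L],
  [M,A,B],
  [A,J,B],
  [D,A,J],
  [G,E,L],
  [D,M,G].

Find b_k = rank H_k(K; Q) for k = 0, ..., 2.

b_0 = 1, b_1 = 1, b_2 = 0.

We work with the vertex ordering A < B < D < E < F < G < J < L < M. The simplices of K, each written with vertices in increasing order, are:

  0-simplices (9): A, B, D, E, F, G, J, L, M
  1-simplices (27): AB, AD, AE, AJ, AL, AM, BE, BF, BG, BJ, BM, DE, DF, DG, DJ, DM, EF, EG, EL, FG, FJ, FL, GL, GM, JL, JM, LM
  2-simplices (18): ABJ, ABM, ADE, ADJ, AEL, ALM, BEF, BEG, BFJ, BGM, DEF, DFG, DGM, DJM, EGL, FGL, FJL, JLM

giving chain groups C_0 ≅ Z^9, C_1 ≅ Z^27, C_2 ≅ Z^18.

∂_1: C_1 → C_0 is given by ∂[p,q] = [q] − [p]. For instance
  ∂EL = L − E.
As a 9×27 matrix over Z this has rank 8, with invariant factors (1,1,1,1,1,1,1,1).

∂_2: C_2 → C_1 acts by ∂[p,q,r] = [q,r] − [p,r] + [p,q]. For instance
  ∂DJM = JM − DM + DJ,
  ∂ADE = DE − AE + AD.
As a 27×18 matrix over Z this has rank 18, with invariant factors (1,1,1,1,1,1,1,1,1,1,1,1,1,1,1,1,1,2).

From H_k ≅ ker(∂_k) / im(∂_{k+1}) we obtain:

  H_0: rank C_0 − rank ∂_1 = 9 − 8 = 1, and the invariant factors of ∂_1 are all 1, so H_0 = Z.
  H_1: rank ker ∂_1 − rank ∂_2 = (27 − 8) − 18 = 1, and ∂_2 has invariant factor 2 > 1, so H_1 = Z × Z/2.
  H_2: rank ker ∂_2 − rank ∂_3 = (18 − 18) − 0 = 0, and there is no ∂_3, so H_2 = 0.

As a check, the Euler characteristic is 9 − 27 + 18 = 0, which agrees with 1 − 1 + 0 = 0.
(K is a triangulation of the Klein bottle.)

Hence the Betti numbers are b_0 = 1, b_1 = 1, b_2 = 0.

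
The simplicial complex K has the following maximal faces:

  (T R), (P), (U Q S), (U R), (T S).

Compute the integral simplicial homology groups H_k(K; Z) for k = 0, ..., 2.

Fix the vertex order P < Q < R < S < T < U and write every simplex with vertices in increasing order. Then dim K = 2 and the simplices of K are:

  0-simplices (6): P, Q, R, S, T, U
  1-simplices (6): QS, QU, RT, RU, ST, SU
  2-simplices (1): QSU

giving chain groups C_0 ≅ Z^6, C_1 ≅ Z^6, C_2 ≅ Z^1.

The boundary map ∂_1: C_1 → C_0 sends each edge [p,q] (with p < q) to q − p. For instance
  ∂SU = U − S.
As a 6×6 matrix over Z this has rank 4, with invariant factors (1,1,1,1).

Boundary ∂_2: C_2 → C_1 acts by ∂[p,q,r] = [q,r] − [p,r] + [p,q]. For instance
  ∂QSU = SU − QU + QS.
The 6×1 boundary matrix has rank 1 and Smith normal form diag(1).

Computing H_k = (kernel of ∂_k) / (image of ∂_{k+1}):

  H_0: rank C_0 − rank ∂_1 = 6 − 4 = 2, and the invariant factors of ∂_1 are all 1, so H_0 = Z^2.
  H_1: rank ker ∂_1 − rank ∂_2 = (6 − 4) − 1 = 1, and the invariant factors of ∂_2 are all 1, so H_1 = Z.
  H_2: rank ker ∂_2 − rank ∂_3 = (1 − 1) − 0 = 0, and there is no ∂_3, so H_2 = 0.

H_0 = Z^2,  H_1 = Z,  H_2 = 0.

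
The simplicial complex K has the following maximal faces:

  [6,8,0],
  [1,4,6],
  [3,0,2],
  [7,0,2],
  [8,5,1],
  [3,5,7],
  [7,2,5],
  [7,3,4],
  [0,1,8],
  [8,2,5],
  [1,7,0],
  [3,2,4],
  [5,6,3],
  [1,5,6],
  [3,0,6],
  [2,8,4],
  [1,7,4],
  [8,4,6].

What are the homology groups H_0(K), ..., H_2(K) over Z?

Order the vertices as 0 < 1 < 2 < 3 < 4 < 5 < 6 < 7 < 8. Listing each simplex with vertices in this order, K has dimension 2 with simplices:

  0-simplices (9): [0], [1], [2], [3], [4], [5], [6], [7], [8]
  1-simplices (27): (27 of them)
  2-simplices (18): [0,1,7], [0,1,8], [0,2,3], [0,2,7], [0,3,6], [0,6,8], [1,4,6], [1,4,7], [1,5,6], [1,5,8], [2,3,4], [2,4,8], [2,5,7], [2,5,8], [3,4,7], [3,5,6], [3,5,7], [4,6,8]

giving chain groups C_0 ≅ Z^9, C_1 ≅ Z^27, C_2 ≅ Z^18.

The boundary map ∂_1: C_1 → C_0 sends each edge [p,q] (with p < q) to q − p.
This gives a 9×27 integer matrix of rank 8; reducing to Smith normal form yields diagonal entries (1,1,1,1,1,1,1,1).

Boundary ∂_2: C_2 → C_1 acts by ∂[p,q,r] = [q,r] − [p,r] + [p,q]. For instance
  ∂[1,5,8] = [5,8] − [1,8] + [1,5],
  ∂[2,3,4] = [3,4] − [2,4] + [2,3].
The 27×18 boundary matrix has rank 18 and Smith normal form diag(1,1,1,1,1,1,1,1,1,1,1,1,1,1,1,1,1,2).

Computing H_k = (kernel of ∂_k) / (image of ∂_{k+1}):

  H_0: rank C_0 − rank ∂_1 = 9 − 8 = 1, and the invariant factors of ∂_1 are all 1, so H_0 = Z.
  H_1: rank ker ∂_1 − rank ∂_2 = (27 − 8) − 18 = 1, and ∂_2 has invariant factor 2 > 1, so H_1 = Z × Z/2.
  H_2: rank ker ∂_2 − rank ∂_3 = (18 − 18) − 0 = 0, and there is no ∂_3, so H_2 = 0.

H_0 ≅ Z,  H_1 ≅ Z × Z/2,  H_2 = 0.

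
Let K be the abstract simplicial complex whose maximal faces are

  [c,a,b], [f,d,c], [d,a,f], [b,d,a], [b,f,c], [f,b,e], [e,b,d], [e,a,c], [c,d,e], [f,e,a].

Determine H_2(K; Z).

H_2 = 0.

Order the vertices as a < b < c < d < e < f. Listing each simplex with vertices in this order, K has dimension 2 with simplices:

  0-simplices (6): a, b, c, d, e, f
  1-simplices (15): ab, ac, ad, ae, af, bc, bd, be, bf, cd, ce, cf, de, df, ef
  2-simplices (10): abc, abd, ace, adf, aef, bcf, bde, bef, cde, cdf

so the chain groups are C_0 ≅ Z^6, C_1 ≅ Z^15, C_2 ≅ Z^10.

The boundary map ∂_1: C_1 → C_0 maps an edge to its endpoints' difference, ∂[p,q] = q − p.
The resulting 6×15 matrix has rank 5, and its Smith normal form has invariant factors (1,1,1,1,1).

Boundary ∂_2: C_2 → C_1 maps a triangle to the signed sum of its edges. For instance
  ∂bde = de − be + bd,
  ∂ace = ce − ae + ac.
The 15×10 boundary matrix has rank 10 and Smith normal form diag(1,1,1,1,1,1,1,1,1,2).

Computing H_k = (kernel of ∂_k) / (image of ∂_{k+1}):

  H_2: rank ker ∂_2 − rank ∂_3 = (10 − 10) − 0 = 0, and there is no ∂_3, so H_2 = 0.

(K is a triangulation of the real projective plane RP^2.)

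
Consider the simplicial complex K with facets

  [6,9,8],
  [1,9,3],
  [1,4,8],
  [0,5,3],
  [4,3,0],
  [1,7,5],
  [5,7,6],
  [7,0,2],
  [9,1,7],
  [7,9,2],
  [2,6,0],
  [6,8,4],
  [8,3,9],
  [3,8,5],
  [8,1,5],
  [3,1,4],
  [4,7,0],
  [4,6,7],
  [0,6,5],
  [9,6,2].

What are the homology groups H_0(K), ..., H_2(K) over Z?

We work with the vertex ordering 0 < 1 < 2 < 3 < 4 < 5 < 6 < 7 < 8 < 9. The simplices of K, each written with vertices in increasing order, are:

  0-simplices (10): [0], [1], [2], [3], [4], [5], [6], [7], [8], [9]
  1-simplices (30): (30 of them)
  2-simplices (20): (20 of them)

so the chain groups are C_0 ≅ Z^10, C_1 ≅ Z^30, C_2 ≅ Z^20.

The boundary map ∂_1: C_1 → C_0 is given by ∂[p,q] = [q] − [p].
This gives a 10×30 integer matrix of rank 9; reducing to Smith normal form yields diagonal entries (1,1,1,1,1,1,1,1,1).

The boundary map ∂_2: C_2 → C_1 sends each 2-simplex [p,q,r] to [q,r] − [p,r] + [p,q]. For instance
  ∂[0,5,6] = [5,6] − [0,6] + [0,5],
  ∂[1,3,9] = [3,9] − [1,9] + [1,3].
This gives a 30×20 integer matrix of rank 20; reducing to Smith normal form yields diagonal entries (1,1,1,1,1,1,1,1,1,1,1,1,1,1,1,1,1,1,1,2).

Reading off H_k = ker ∂_k / im ∂_{k+1}:

  H_0: rank C_0 − rank ∂_1 = 10 − 9 = 1, and the invariant factors of ∂_1 are all 1, so H_0 = Z.
  H_1: rank ker ∂_1 − rank ∂_2 = (30 − 9) − 20 = 1, and ∂_2 has invariant factor 2 > 1, so H_1 = Z ⊕ Z/2.
  H_2: rank ker ∂_2 − rank ∂_3 = (20 − 20) − 0 = 0, and there is no ∂_3, so H_2 = 0.

H_0 ≅ Z,  H_1 ≅ Z ⊕ Z/2,  H_2 = 0.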